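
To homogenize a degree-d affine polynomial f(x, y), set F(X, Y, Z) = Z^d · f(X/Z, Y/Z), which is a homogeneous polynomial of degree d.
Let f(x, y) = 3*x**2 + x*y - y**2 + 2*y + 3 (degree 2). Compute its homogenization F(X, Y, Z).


F(X, Y, Z) = 3*X**2 + X*Y - Y**2 + 2*Y*Z + 3*Z**2

deg(f) = 2.
Substitute x = X/Z, y = Y/Z into f, then multiply by Z^2.
  monomial 3·x^2·y^0 ↦ 3·X^2·Y^0·Z^0.
  monomial 1·x^1·y^1 ↦ 1·X^1·Y^1·Z^0.
  monomial -1·x^0·y^2 ↦ -1·X^0·Y^2·Z^0.
  monomial 2·x^0·y^1 ↦ 2·X^0·Y^1·Z^1.
  monomial 3·x^0·y^0 ↦ 3·X^0·Y^0·Z^2.
Collecting: F(X, Y, Z) = 3*X**2 + X*Y - Y**2 + 2*Y*Z + 3*Z**2.


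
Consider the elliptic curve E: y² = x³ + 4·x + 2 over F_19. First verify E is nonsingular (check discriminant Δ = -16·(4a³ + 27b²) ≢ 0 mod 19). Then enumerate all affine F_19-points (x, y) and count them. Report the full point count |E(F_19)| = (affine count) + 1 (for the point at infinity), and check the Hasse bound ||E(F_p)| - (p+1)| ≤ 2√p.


Affine points = {(1, 8), (1, 11), (4, 5), (4, 14), (9, 8), (9, 11), (10, 4), (10, 15), (11, 3), (11, 16), (12, 7), (12, 12), (13, 3), (13, 16), (14, 3), (14, 16), (15, 6), (15, 13), (16, 1), (16, 18), (17, 9), (17, 10), (18, 4), (18, 15)}; affine count = 24; |E(F_19)| = 25.

Discriminant check: Δ ∝ 4a³ + 27b² = 4·4³ + 27·2² = 4·64 + 27·4 ≡ 3 (mod 19). Nonzero ⇒ E is nonsingular.
For each x ∈ F_19, compute rhs = x³ + 4·x + 2 mod 19, then count y ∈ F_19 with y² ≡ rhs.
  x = 0: rhs = 2, matching y values: none (0 points).
  x = 1: rhs = 7, matching y values: 8, 11 (2 points).
  x = 2: rhs = 18, matching y values: none (0 points).
  x = 3: rhs = 3, matching y values: none (0 points).
  x = 4: rhs = 6, matching y values: 5, 14 (2 points).
  x = 5: rhs = 14, matching y values: none (0 points).
  x = 6: rhs = 14, matching y values: none (0 points).
  x = 7: rhs = 12, matching y values: none (0 points).
  x = 8: rhs = 14, matching y values: none (0 points).
  x = 9: rhs = 7, matching y values: 8, 11 (2 points).
  x = 10: rhs = 16, matching y values: 4, 15 (2 points).
  x = 11: rhs = 9, matching y values: 3, 16 (2 points).
  x = 12: rhs = 11, matching y values: 7, 12 (2 points).
  x = 13: rhs = 9, matching y values: 3, 16 (2 points).
  x = 14: rhs = 9, matching y values: 3, 16 (2 points).
  x = 15: rhs = 17, matching y values: 6, 13 (2 points).
  x = 16: rhs = 1, matching y values: 1, 18 (2 points).
  x = 17: rhs = 5, matching y values: 9, 10 (2 points).
  x = 18: rhs = 16, matching y values: 4, 15 (2 points).
Total affine count: 24.
Full point count |E(F_19)| = 24 + 1 = 25.
Hasse bound: |25 − (19+1)| = |5| = 5 ≤ 2√19 ≈ 8.7178 ✓.


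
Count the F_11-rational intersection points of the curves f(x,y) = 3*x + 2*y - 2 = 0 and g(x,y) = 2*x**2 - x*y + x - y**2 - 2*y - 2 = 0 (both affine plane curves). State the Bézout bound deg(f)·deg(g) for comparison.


Common zeros: ∅; count = 0; Bézout bound = 2.

deg(f) = 1, deg(g) = 2, so Bézout bound = 2.
Scan x ∈ F_11. For each x, list the y ∈ F_11 with f(x, y) ≡ 0 and those with g(x, y) ≡ 0 (mod 11); the common zeros in that column are the intersection.
  x = 0: f ≡ 0 at y ∈ {1}; g ≡ 0 at y ∈ ∅; common: ∅.
  x = 1: f ≡ 0 at y ∈ {5}; g ≡ 0 at y ∈ ∅; common: ∅.
  x = 2: f ≡ 0 at y ∈ {9}; g ≡ 0 at y ∈ {8, 10}; common: ∅.
  x = 3: f ≡ 0 at y ∈ {2}; g ≡ 0 at y ∈ ∅; common: ∅.
  x = 4: f ≡ 0 at y ∈ {6}; g ≡ 0 at y ∈ ∅; common: ∅.
  x = 5: f ≡ 0 at y ∈ {10}; g ≡ 0 at y ∈ ∅; common: ∅.
  x = 6: f ≡ 0 at y ∈ {3}; g ≡ 0 at y ∈ {5, 9}; common: ∅.
  x = 7: f ≡ 0 at y ∈ {7}; g ≡ 0 at y ∈ {5, 8}; common: ∅.
  x = 8: f ≡ 0 at y ∈ {0}; g ≡ 0 at y ∈ {2, 10}; common: ∅.
  x = 9: f ≡ 0 at y ∈ {4}; g ≡ 0 at y ∈ {2, 9}; common: ∅.
  x = 10: f ≡ 0 at y ∈ {8}; g ≡ 0 at y ∈ ∅; common: ∅.
Collecting: common zeros = ∅, so the count is 0.
Comparison with the Bézout bound: 0 ≤ 2 = deg(f)·deg(g), as expected for curves with no common component (the affine F_11-count falls short of the bound because intersections may lie at infinity, over extension fields, or carry multiplicity).


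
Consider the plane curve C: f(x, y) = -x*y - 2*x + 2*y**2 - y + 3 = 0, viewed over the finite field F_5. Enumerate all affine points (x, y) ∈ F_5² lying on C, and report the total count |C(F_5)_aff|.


Affine F_5-points: {(1, 2), (1, 4), (3, 1), (4, 0)}; count = 4.

For each of the 25 pairs (x, y) ∈ F_5², evaluate f(x, y) mod 5. Record the zeros.
  x = 0: [0↦3, 1↦4, 2↦4, 3↦3, 4↦1]  zeros at y ∈ ∅
  x = 1: [0↦1, 1↦1, 2↦0, 3↦3, 4↦0]  zeros at y ∈ {2, 4}
  x = 2: [0↦4, 1↦3, 2↦1, 3↦3, 4↦4]  zeros at y ∈ ∅
  x = 3: [0↦2, 1↦0, 2↦2, 3↦3, 4↦3]  zeros at y ∈ {1}
  x = 4: [0↦0, 1↦2, 2↦3, 3↦3, 4↦2]  zeros at y ∈ {0}
Collecting zeros: affine points = {(1, 2), (1, 4), (3, 1), (4, 0)}.
Total count |C(F_5)_aff| = 4.


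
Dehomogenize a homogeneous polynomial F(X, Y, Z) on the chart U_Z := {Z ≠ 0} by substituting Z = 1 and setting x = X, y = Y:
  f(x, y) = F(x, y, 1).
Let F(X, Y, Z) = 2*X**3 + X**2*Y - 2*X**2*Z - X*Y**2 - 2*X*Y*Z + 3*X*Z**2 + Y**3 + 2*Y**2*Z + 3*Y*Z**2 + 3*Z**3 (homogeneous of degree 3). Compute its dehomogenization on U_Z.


f(x, y) = 2*x**3 + x**2*y - 2*x**2 - x*y**2 - 2*x*y + 3*x + y**3 + 2*y**2 + 3*y + 3

On U_Z we set Z = 1. Each monomial c·X^i·Y^j·Z^k in F becomes c·x^i·y^j·1^k = c·x^i·y^j.
Substituting Z = 1: F(X, Y, 1) = 2*x**3 + x**2*y - 2*x**2 - x*y**2 - 2*x*y + 3*x + y**3 + 2*y**2 + 3*y + 3.
Note: deg(f) ≤ deg(F) = 3; strict inequality happens when F is divisible by Z (lost terms).


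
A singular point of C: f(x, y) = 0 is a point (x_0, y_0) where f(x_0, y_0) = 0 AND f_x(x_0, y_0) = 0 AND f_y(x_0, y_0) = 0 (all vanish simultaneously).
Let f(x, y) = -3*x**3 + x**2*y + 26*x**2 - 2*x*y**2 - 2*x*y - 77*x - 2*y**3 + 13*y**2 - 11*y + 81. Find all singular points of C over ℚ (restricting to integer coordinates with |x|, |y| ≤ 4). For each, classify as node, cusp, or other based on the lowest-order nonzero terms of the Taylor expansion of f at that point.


Singular points: {(3, 1)}; classification: cusp.

Compute partial derivatives:
  f_x = -9*x**2 + 2*x*y + 52*x - 2*y**2 - 2*y - 77.
  f_y = x**2 - 4*x*y - 2*x - 6*y**2 + 26*y - 11.
Scan x_0 ∈ {−4, ..., 4}. For each x_0, f_y(x_0, y) is a polynomial in y; find its integer roots y ∈ {−4, ..., 4}, then test f_x and f at those candidates.
  x = -4: f_y(-4, y) = -6*y**2 + 42*y + 13; no integer root y with |y| ≤ 4.
  x = -3: f_y(-3, y) = -6*y**2 + 38*y + 4; no integer root y with |y| ≤ 4.
  x = -2: f_y(-2, y) = -6*y**2 + 34*y - 3; no integer root y with |y| ≤ 4.
  x = -1: f_y(-1, y) = -6*y**2 + 30*y - 8; no integer root y with |y| ≤ 4.
  x = 0: f_y(0, y) = -6*y**2 + 26*y - 11; no integer root y with |y| ≤ 4.
  x = 1: f_y(1, y) = -6*y**2 + 22*y - 12; vanishes at y ∈ {3}. (1, 3): f_x = -52 ≠ 0.
  x = 2: f_y(2, y) = -6*y**2 + 18*y - 11; no integer root y with |y| ≤ 4.
  x = 3: f_y(3, y) = -6*y**2 + 14*y - 8; vanishes at y ∈ {1}. (3, 1): f_x = 0, f = 0 — SINGULAR.
  x = 4: f_y(4, y) = -6*y**2 + 10*y - 3; no integer root y with |y| ≤ 4.
Only singular point on the grid: (3, 1).
Classify: substitute x = 3 + u, y = 1 + v and expand: f = -3*u**3 + u**2*v - 2*u*v**2 - 2*v**3 + v**2.
No constant or linear terms (consistent with a singular point). Quadratic part: v**2. Cubic part: -3*u**3 + u**2*v - 2*u*v**2 - 2*v**3.
The quadratic part v**2 is a perfect square, so there is a single (double) tangent line v = 0, i.e. y = 1. Restricting the cubic part to that line (v = 0) leaves -3*u**3 ≠ 0, so f is not divisible by v and the branch is v² ≈ 3*u**3 to lowest order — this is a cusp.
Classification: cusp.


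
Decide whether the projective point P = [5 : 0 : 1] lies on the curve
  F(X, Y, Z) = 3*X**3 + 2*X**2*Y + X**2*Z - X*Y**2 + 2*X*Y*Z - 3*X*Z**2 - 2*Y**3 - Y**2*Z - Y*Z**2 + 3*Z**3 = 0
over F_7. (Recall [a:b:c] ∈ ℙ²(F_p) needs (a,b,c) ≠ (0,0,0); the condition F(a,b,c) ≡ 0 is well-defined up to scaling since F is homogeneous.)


F(5,0,1) ≡ 3 (mod 7); P is NOT on the curve.

Evaluate F(5, 0, 1) term-by-term (mod 7).
  3*X**3 ↦ 3·125·1·1 = 375
  2*X**2*Y ↦ 2·25·0·1 = 0
  X**2*Z ↦ 1·25·1·1 = 25
  -X*Y**2 ↦ -1·5·0·1 = 0
  2*X*Y*Z ↦ 2·5·0·1 = 0
  -3*X*Z**2 ↦ -3·5·1·1 = -15
  -2*Y**3 ↦ -2·1·0·1 = 0
  -Y**2*Z ↦ -1·1·0·1 = 0
  -Y*Z**2 ↦ -1·1·0·1 = 0
  3*Z**3 ↦ 3·1·1·1 = 3
Sum: F(5, 0, 1) = (375) + (0) + (25) + (0) + (0) + (-15) + (0) + (0) + (0) + (3) = 388.
Reducing mod 7: 388 ≡ 3 (mod 7).
Since F(a, b, c) ≡ 3 ≠ 0 (mod 7), P does NOT lie on the curve.


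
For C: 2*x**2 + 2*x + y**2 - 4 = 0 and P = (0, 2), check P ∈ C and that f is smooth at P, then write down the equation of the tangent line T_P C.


Tangent line at P: 2*x + 4*y - 8 = 0.

Step 1: f(0, 2) = 0, so P lies on C.
Step 2: partial derivatives
  f_x(x, y) = 4*x + 2, f_y(x, y) = 2*y.
  f_x(P) = 2, f_y(P) = 4 (gradient nonzero, so P is smooth).
Step 3: tangent line at P: 2·(x − 0) + 4·(y − 2) = 0.
Expanding: 2*x + 4*y - 8 = 0.


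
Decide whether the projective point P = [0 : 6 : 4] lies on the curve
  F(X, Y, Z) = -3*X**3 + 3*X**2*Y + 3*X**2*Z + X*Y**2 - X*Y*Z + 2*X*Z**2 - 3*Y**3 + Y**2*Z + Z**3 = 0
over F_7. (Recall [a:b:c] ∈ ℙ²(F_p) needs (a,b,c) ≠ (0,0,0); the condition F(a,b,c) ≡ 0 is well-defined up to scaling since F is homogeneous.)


F(0,6,4) ≡ 1 (mod 7); P is NOT on the curve.

Evaluate F(0, 6, 4) term-by-term (mod 7).
  -3*X**3 ↦ -3·0·1·1 = 0
  3*X**2*Y ↦ 3·0·6·1 = 0
  3*X**2*Z ↦ 3·0·1·4 = 0
  X*Y**2 ↦ 1·0·36·1 = 0
  -X*Y*Z ↦ -1·0·6·4 = 0
  2*X*Z**2 ↦ 2·0·1·16 = 0
  -3*Y**3 ↦ -3·1·216·1 = -648
  Y**2*Z ↦ 1·1·36·4 = 144
  Z**3 ↦ 1·1·1·64 = 64
Sum: F(0, 6, 4) = (0) + (0) + (0) + (0) + (0) + (0) + (-648) + (144) + (64) = -440.
Reducing mod 7: -440 ≡ 1 (mod 7).
Since F(a, b, c) ≡ 1 ≠ 0 (mod 7), P does NOT lie on the curve.


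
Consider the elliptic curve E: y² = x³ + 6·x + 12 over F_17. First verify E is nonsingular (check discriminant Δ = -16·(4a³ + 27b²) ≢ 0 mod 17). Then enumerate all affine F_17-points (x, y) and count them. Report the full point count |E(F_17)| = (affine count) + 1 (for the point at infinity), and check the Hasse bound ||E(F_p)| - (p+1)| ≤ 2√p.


Affine points = {(1, 6), (1, 11), (2, 7), (2, 10), (4, 7), (4, 10), (6, 3), (6, 14), (9, 8), (9, 9), (10, 1), (10, 16), (11, 7), (11, 10), (13, 3), (13, 14), (14, 1), (14, 16), (15, 3), (15, 14)}; affine count = 20; |E(F_17)| = 21.

Discriminant check: Δ ∝ 4a³ + 27b² = 4·6³ + 27·12² = 4·216 + 27·144 ≡ 9 (mod 17). Nonzero ⇒ E is nonsingular.
For each x ∈ F_17, compute rhs = x³ + 6·x + 12 mod 17, then count y ∈ F_17 with y² ≡ rhs.
  x = 0: rhs = 12, matching y values: none (0 points).
  x = 1: rhs = 2, matching y values: 6, 11 (2 points).
  x = 2: rhs = 15, matching y values: 7, 10 (2 points).
  x = 3: rhs = 6, matching y values: none (0 points).
  x = 4: rhs = 15, matching y values: 7, 10 (2 points).
  x = 5: rhs = 14, matching y values: none (0 points).
  x = 6: rhs = 9, matching y values: 3, 14 (2 points).
  x = 7: rhs = 6, matching y values: none (0 points).
  x = 8: rhs = 11, matching y values: none (0 points).
  x = 9: rhs = 13, matching y values: 8, 9 (2 points).
  x = 10: rhs = 1, matching y values: 1, 16 (2 points).
  x = 11: rhs = 15, matching y values: 7, 10 (2 points).
  x = 12: rhs = 10, matching y values: none (0 points).
  x = 13: rhs = 9, matching y values: 3, 14 (2 points).
  x = 14: rhs = 1, matching y values: 1, 16 (2 points).
  x = 15: rhs = 9, matching y values: 3, 14 (2 points).
  x = 16: rhs = 5, matching y values: none (0 points).
Total affine count: 20.
Full point count |E(F_17)| = 20 + 1 = 21.
Hasse bound: |21 − (17+1)| = |3| = 3 ≤ 2√17 ≈ 8.2462 ✓.


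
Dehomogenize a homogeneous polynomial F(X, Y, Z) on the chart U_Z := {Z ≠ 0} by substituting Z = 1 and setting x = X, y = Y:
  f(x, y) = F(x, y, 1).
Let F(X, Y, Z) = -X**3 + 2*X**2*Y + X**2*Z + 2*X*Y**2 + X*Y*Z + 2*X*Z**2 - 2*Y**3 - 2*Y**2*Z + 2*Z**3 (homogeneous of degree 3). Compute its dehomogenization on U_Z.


f(x, y) = -x**3 + 2*x**2*y + x**2 + 2*x*y**2 + x*y + 2*x - 2*y**3 - 2*y**2 + 2

On U_Z we set Z = 1. Each monomial c·X^i·Y^j·Z^k in F becomes c·x^i·y^j·1^k = c·x^i·y^j.
Substituting Z = 1: F(X, Y, 1) = -x**3 + 2*x**2*y + x**2 + 2*x*y**2 + x*y + 2*x - 2*y**3 - 2*y**2 + 2.
Note: deg(f) ≤ deg(F) = 3; strict inequality happens when F is divisible by Z (lost terms).


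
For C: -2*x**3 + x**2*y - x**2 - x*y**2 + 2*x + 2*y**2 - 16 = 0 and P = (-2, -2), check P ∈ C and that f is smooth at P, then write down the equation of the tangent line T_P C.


Tangent line at P: -14*x - 12*y - 52 = 0.

Step 1: f(-2, -2) = 0, so P lies on C.
Step 2: partial derivatives
  f_x(x, y) = -6*x**2 + 2*x*y - 2*x - y**2 + 2, f_y(x, y) = x**2 - 2*x*y + 4*y.
  f_x(P) = -14, f_y(P) = -12 (gradient nonzero, so P is smooth).
Step 3: tangent line at P: -14·(x − -2) + -12·(y − -2) = 0.
Expanding: -14*x - 12*y - 52 = 0.


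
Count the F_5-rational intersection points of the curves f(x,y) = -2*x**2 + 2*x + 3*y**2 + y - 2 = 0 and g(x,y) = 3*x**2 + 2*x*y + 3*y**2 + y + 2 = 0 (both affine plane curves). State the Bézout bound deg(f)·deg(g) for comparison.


Common zeros: {(1, 4), (3, 2)}; count = 2; Bézout bound = 4.

deg(f) = 2, deg(g) = 2, so Bézout bound = 4.
Scan x ∈ F_5. For each x, list the y ∈ F_5 with f(x, y) ≡ 0 and those with g(x, y) ≡ 0 (mod 5); the common zeros in that column are the intersection.
  x = 0: f ≡ 0 at y ∈ {4}; g ≡ 0 at y ∈ ∅; common: ∅.
  x = 1: f ≡ 0 at y ∈ {4}; g ≡ 0 at y ∈ {0, 4}; common: {4}.
  x = 2: f ≡ 0 at y ∈ ∅; g ≡ 0 at y ∈ ∅; common: ∅.
  x = 3: f ≡ 0 at y ∈ {1, 2}; g ≡ 0 at y ∈ {2, 4}; common: {2}.
  x = 4: f ≡ 0 at y ∈ ∅; g ≡ 0 at y ∈ {0, 2}; common: ∅.
Collecting: common zeros = {(1, 4), (3, 2)}, so the count is 2.
Comparison with the Bézout bound: 2 ≤ 4 = deg(f)·deg(g), as expected for curves with no common component (the affine F_5-count falls short of the bound because intersections may lie at infinity, over extension fields, or carry multiplicity).


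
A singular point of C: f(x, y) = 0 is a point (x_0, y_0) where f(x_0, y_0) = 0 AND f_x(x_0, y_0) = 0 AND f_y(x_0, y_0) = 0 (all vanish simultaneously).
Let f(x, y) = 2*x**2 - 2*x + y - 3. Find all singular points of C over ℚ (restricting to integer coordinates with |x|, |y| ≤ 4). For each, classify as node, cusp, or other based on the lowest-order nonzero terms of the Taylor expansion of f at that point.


No singular points in the scanned grid; C is smooth there.

Compute partial derivatives:
  f_x = 4*x - 2.
  f_y = 1.
f_y = 1 is a nonzero constant, so f_y never vanishes: no point (x, y) can satisfy f = f_x = f_y = 0. In particular no (x, y) ∈ {−4, ..., 4}² is singular; the curve is smooth.


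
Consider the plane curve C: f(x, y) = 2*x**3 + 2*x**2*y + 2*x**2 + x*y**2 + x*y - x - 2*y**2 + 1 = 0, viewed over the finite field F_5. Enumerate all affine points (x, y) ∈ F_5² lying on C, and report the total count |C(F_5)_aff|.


Affine F_5-points: {(1, 4), (3, 0), (3, 4), (4, 1)}; count = 4.

For each of the 25 pairs (x, y) ∈ F_5², evaluate f(x, y) mod 5. Record the zeros.
  x = 0: [0↦1, 1↦4, 2↦3, 3↦3, 4↦4]  zeros at y ∈ ∅
  x = 1: [0↦4, 1↦1, 2↦1, 3↦4, 4↦0]  zeros at y ∈ {4}
  x = 2: [0↦3, 1↦3, 2↦3, 3↦3, 4↦3]  zeros at y ∈ ∅
  x = 3: [0↦0, 1↦2, 2↦1, 3↦2, 4↦0]  zeros at y ∈ {0, 4}
  x = 4: [0↦2, 1↦0, 2↦2, 3↦3, 4↦3]  zeros at y ∈ {1}
Collecting zeros: affine points = {(1, 4), (3, 0), (3, 4), (4, 1)}.
Total count |C(F_5)_aff| = 4.


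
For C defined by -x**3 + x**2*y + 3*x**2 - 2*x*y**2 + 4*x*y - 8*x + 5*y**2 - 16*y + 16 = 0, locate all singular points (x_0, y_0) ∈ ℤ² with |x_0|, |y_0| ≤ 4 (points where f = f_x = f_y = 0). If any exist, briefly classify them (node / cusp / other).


Singular points: {(2, 2)}; classification: node.

Compute partial derivatives:
  f_x = -3*x**2 + 2*x*y + 6*x - 2*y**2 + 4*y - 8.
  f_y = x**2 - 4*x*y + 4*x + 10*y - 16.
Scan x_0 ∈ {−4, ..., 4}. For each x_0, f_y(x_0, y) is a polynomial in y; find its integer roots y ∈ {−4, ..., 4}, then test f_x and f at those candidates.
  x = -4: f_y(-4, y) = 26*y - 16; no integer root y with |y| ≤ 4.
  x = -3: f_y(-3, y) = 22*y - 19; no integer root y with |y| ≤ 4.
  x = -2: f_y(-2, y) = 18*y - 20; no integer root y with |y| ≤ 4.
  x = -1: f_y(-1, y) = 14*y - 19; no integer root y with |y| ≤ 4.
  x = 0: f_y(0, y) = 10*y - 16; no integer root y with |y| ≤ 4.
  x = 1: f_y(1, y) = 6*y - 11; no integer root y with |y| ≤ 4.
  x = 2: f_y(2, y) = 2*y - 4; vanishes at y ∈ {2}. (2, 2): f_x = 0, f = 0 — SINGULAR.
  x = 3: f_y(3, y) = 5 - 2*y; no integer root y with |y| ≤ 4.
  x = 4: f_y(4, y) = 16 - 6*y; no integer root y with |y| ≤ 4.
Only singular point on the grid: (2, 2).
Classify: substitute x = 2 + u, y = 2 + v and expand: f = -u**3 + u**2*v - u**2 - 2*u*v**2 + v**2.
No constant or linear terms (consistent with a singular point). Quadratic part: -u**2 + v**2. Cubic part: -u**3 + u**2*v - 2*u*v**2.
The quadratic part v**2 - u**2 = (v − u)(v + u) splits into two distinct linear factors, so there are two distinct tangent lines y − 2 = ±(x − 2) — this is a node (ordinary double point).
Classification: node.


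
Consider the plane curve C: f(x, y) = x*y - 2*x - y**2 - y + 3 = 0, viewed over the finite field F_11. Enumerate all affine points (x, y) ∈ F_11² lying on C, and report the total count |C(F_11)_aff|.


Affine F_11-points: {(1, 1), (1, 10), (3, 4), (3, 9), (4, 7), (6, 8), (7, 0), (7, 6), (9, 3), (9, 5)}; count = 10.

For each of the 121 pairs (x, y) ∈ F_11², evaluate f(x, y) mod 11. Record the zeros.
  x = 0: [0↦3, 1↦1, 2↦8, 3↦2, 4↦5, 5↦6, 6↦5, 7↦2, 8↦8, 9↦1, 10↦3]  zeros at y ∈ ∅
  x = 1: [0↦1, 1↦0, 2↦8, 3↦3, 4↦7, 5↦9, 6↦9, 7↦7, 8↦3, 9↦8, 10↦0]  zeros at y ∈ {1, 10}
  x = 2: [0↦10, 1↦10, 2↦8, 3↦4, 4↦9, 5↦1, 6↦2, 7↦1, 8↦9, 9↦4, 10↦8]  zeros at y ∈ ∅
  x = 3: [0↦8, 1↦9, 2↦8, 3↦5, 4↦0, 5↦4, 6↦6, 7↦6, 8↦4, 9↦0, 10↦5]  zeros at y ∈ {4, 9}
  x = 4: [0↦6, 1↦8, 2↦8, 3↦6, 4↦2, 5↦7, 6↦10, 7↦0, 8↦10, 9↦7, 10↦2]  zeros at y ∈ {7}
  x = 5: [0↦4, 1↦7, 2↦8, 3↦7, 4↦4, 5↦10, 6↦3, 7↦5, 8↦5, 9↦3, 10↦10]  zeros at y ∈ ∅
  x = 6: [0↦2, 1↦6, 2↦8, 3↦8, 4↦6, 5↦2, 6↦7, 7↦10, 8↦0, 9↦10, 10↦7]  zeros at y ∈ {8}
  x = 7: [0↦0, 1↦5, 2↦8, 3↦9, 4↦8, 5↦5, 6↦0, 7↦4, 8↦6, 9↦6, 10↦4]  zeros at y ∈ {0, 6}
  x = 8: [0↦9, 1↦4, 2↦8, 3↦10, 4↦10, 5↦8, 6↦4, 7↦9, 8↦1, 9↦2, 10↦1]  zeros at y ∈ ∅
  x = 9: [0↦7, 1↦3, 2↦8, 3↦0, 4↦1, 5↦0, 6↦8, 7↦3, 8↦7, 9↦9, 10↦9]  zeros at y ∈ {3, 5}
  x = 10: [0↦5, 1↦2, 2↦8, 3↦1, 4↦3, 5↦3, 6↦1, 7↦8, 8↦2, 9↦5, 10↦6]  zeros at y ∈ ∅
Collecting zeros: affine points = {(1, 1), (1, 10), (3, 4), (3, 9), (4, 7), (6, 8), (7, 0), (7, 6), (9, 3), (9, 5)}.
Total count |C(F_11)_aff| = 10.


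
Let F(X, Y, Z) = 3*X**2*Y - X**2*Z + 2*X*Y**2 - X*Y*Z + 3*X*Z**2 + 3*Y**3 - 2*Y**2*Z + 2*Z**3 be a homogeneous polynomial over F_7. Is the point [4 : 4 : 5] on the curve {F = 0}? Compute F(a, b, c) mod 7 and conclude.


F(4,4,5) ≡ 0 (mod 7); P is on the curve.

Evaluate F(4, 4, 5) term-by-term (mod 7).
  3*X**2*Y ↦ 3·16·4·1 = 192
  -X**2*Z ↦ -1·16·1·5 = -80
  2*X*Y**2 ↦ 2·4·16·1 = 128
  -X*Y*Z ↦ -1·4·4·5 = -80
  3*X*Z**2 ↦ 3·4·1·25 = 300
  3*Y**3 ↦ 3·1·64·1 = 192
  -2*Y**2*Z ↦ -2·1·16·5 = -160
  2*Z**3 ↦ 2·1·1·125 = 250
Sum: F(4, 4, 5) = (192) + (-80) + (128) + (-80) + (300) + (192) + (-160) + (250) = 742.
Reducing mod 7: 742 ≡ 0 (mod 7).
Since F(a, b, c) ≡ 0 (mod 7), P lies on the curve.


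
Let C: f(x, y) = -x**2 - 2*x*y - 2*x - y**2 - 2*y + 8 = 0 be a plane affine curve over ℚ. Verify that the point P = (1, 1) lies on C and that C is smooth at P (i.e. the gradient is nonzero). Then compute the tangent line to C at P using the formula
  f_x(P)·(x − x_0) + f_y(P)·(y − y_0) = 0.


Tangent line at P: -6*x - 6*y + 12 = 0.

Step 1: f(1, 1) = 0, so P lies on C.
Step 2: partial derivatives
  f_x(x, y) = -2*x - 2*y - 2, f_y(x, y) = -2*x - 2*y - 2.
  f_x(P) = -6, f_y(P) = -6 (gradient nonzero, so P is smooth).
Step 3: tangent line at P: -6·(x − 1) + -6·(y − 1) = 0.
Expanding: -6*x - 6*y + 12 = 0.


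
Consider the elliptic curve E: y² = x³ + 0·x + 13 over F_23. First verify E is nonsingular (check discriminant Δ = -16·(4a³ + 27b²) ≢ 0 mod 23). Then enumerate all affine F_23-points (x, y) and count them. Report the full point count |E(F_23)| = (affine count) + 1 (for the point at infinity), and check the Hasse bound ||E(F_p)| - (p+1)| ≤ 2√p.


Affine points = {(0, 6), (0, 17), (4, 10), (4, 13), (5, 0), (9, 11), (9, 12), (10, 1), (10, 22), (12, 4), (12, 19), (13, 5), (13, 18), (17, 2), (17, 21), (18, 7), (18, 16), (19, 8), (19, 15), (20, 3), (20, 20), (22, 9), (22, 14)}; affine count = 23; |E(F_23)| = 24.

Discriminant check: Δ ∝ 4a³ + 27b² = 4·0³ + 27·13² = 4·0 + 27·169 ≡ 9 (mod 23). Nonzero ⇒ E is nonsingular.
For each x ∈ F_23, compute rhs = x³ + 0·x + 13 mod 23, then count y ∈ F_23 with y² ≡ rhs.
  x = 0: rhs = 13, matching y values: 6, 17 (2 points).
  x = 1: rhs = 14, matching y values: none (0 points).
  x = 2: rhs = 21, matching y values: none (0 points).
  x = 3: rhs = 17, matching y values: none (0 points).
  x = 4: rhs = 8, matching y values: 10, 13 (2 points).
  x = 5: rhs = 0, matching y values: 0 (1 points).
  x = 6: rhs = 22, matching y values: none (0 points).
  x = 7: rhs = 11, matching y values: none (0 points).
  x = 8: rhs = 19, matching y values: none (0 points).
  x = 9: rhs = 6, matching y values: 11, 12 (2 points).
  x = 10: rhs = 1, matching y values: 1, 22 (2 points).
  x = 11: rhs = 10, matching y values: none (0 points).
  x = 12: rhs = 16, matching y values: 4, 19 (2 points).
  x = 13: rhs = 2, matching y values: 5, 18 (2 points).
  x = 14: rhs = 20, matching y values: none (0 points).
  x = 15: rhs = 7, matching y values: none (0 points).
  x = 16: rhs = 15, matching y values: none (0 points).
  x = 17: rhs = 4, matching y values: 2, 21 (2 points).
  x = 18: rhs = 3, matching y values: 7, 16 (2 points).
  x = 19: rhs = 18, matching y values: 8, 15 (2 points).
  x = 20: rhs = 9, matching y values: 3, 20 (2 points).
  x = 21: rhs = 5, matching y values: none (0 points).
  x = 22: rhs = 12, matching y values: 9, 14 (2 points).
Total affine count: 23.
Full point count |E(F_23)| = 23 + 1 = 24.
Hasse bound: |24 − (23+1)| = |0| = 0 ≤ 2√23 ≈ 9.5917 ✓.


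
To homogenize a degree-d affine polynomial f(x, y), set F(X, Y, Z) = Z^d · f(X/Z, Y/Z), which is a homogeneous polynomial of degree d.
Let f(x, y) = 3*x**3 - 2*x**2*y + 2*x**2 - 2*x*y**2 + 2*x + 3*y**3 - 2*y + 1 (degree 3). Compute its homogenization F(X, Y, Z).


F(X, Y, Z) = 3*X**3 - 2*X**2*Y + 2*X**2*Z - 2*X*Y**2 + 2*X*Z**2 + 3*Y**3 - 2*Y*Z**2 + Z**3

deg(f) = 3.
Substitute x = X/Z, y = Y/Z into f, then multiply by Z^3.
  monomial 3·x^3·y^0 ↦ 3·X^3·Y^0·Z^0.
  monomial -2·x^2·y^1 ↦ -2·X^2·Y^1·Z^0.
  monomial 2·x^2·y^0 ↦ 2·X^2·Y^0·Z^1.
  monomial -2·x^1·y^2 ↦ -2·X^1·Y^2·Z^0.
  monomial 2·x^1·y^0 ↦ 2·X^1·Y^0·Z^2.
  monomial 3·x^0·y^3 ↦ 3·X^0·Y^3·Z^0.
  monomial -2·x^0·y^1 ↦ -2·X^0·Y^1·Z^2.
  monomial 1·x^0·y^0 ↦ 1·X^0·Y^0·Z^3.
Collecting: F(X, Y, Z) = 3*X**3 - 2*X**2*Y + 2*X**2*Z - 2*X*Y**2 + 2*X*Z**2 + 3*Y**3 - 2*Y*Z**2 + Z**3.


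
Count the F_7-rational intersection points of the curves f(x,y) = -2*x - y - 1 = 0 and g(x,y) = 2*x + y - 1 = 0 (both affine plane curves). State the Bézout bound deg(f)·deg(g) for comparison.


Common zeros: ∅; count = 0; Bézout bound = 1.

deg(f) = 1, deg(g) = 1, so Bézout bound = 1.
Scan x ∈ F_7. For each x, list the y ∈ F_7 with f(x, y) ≡ 0 and those with g(x, y) ≡ 0 (mod 7); the common zeros in that column are the intersection.
  x = 0: f ≡ 0 at y ∈ {6}; g ≡ 0 at y ∈ {1}; common: ∅.
  x = 1: f ≡ 0 at y ∈ {4}; g ≡ 0 at y ∈ {6}; common: ∅.
  x = 2: f ≡ 0 at y ∈ {2}; g ≡ 0 at y ∈ {4}; common: ∅.
  x = 3: f ≡ 0 at y ∈ {0}; g ≡ 0 at y ∈ {2}; common: ∅.
  x = 4: f ≡ 0 at y ∈ {5}; g ≡ 0 at y ∈ {0}; common: ∅.
  x = 5: f ≡ 0 at y ∈ {3}; g ≡ 0 at y ∈ {5}; common: ∅.
  x = 6: f ≡ 0 at y ∈ {1}; g ≡ 0 at y ∈ {3}; common: ∅.
Collecting: common zeros = ∅, so the count is 0.
Comparison with the Bézout bound: 0 ≤ 1 = deg(f)·deg(g), as expected for curves with no common component (the affine F_7-count falls short of the bound because intersections may lie at infinity, over extension fields, or carry multiplicity).


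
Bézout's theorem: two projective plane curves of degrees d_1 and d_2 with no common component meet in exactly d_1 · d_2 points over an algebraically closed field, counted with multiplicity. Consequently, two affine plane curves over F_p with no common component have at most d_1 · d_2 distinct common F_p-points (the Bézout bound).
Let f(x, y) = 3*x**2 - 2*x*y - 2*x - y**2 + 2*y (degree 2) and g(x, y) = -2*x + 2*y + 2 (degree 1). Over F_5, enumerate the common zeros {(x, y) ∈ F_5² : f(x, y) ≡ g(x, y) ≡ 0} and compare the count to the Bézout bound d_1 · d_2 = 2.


Common zeros: {(2, 1)}; count = 1; Bézout bound = 2.

deg(f) = 2, deg(g) = 1, so Bézout bound = 2.
Scan x ∈ F_5. For each x, list the y ∈ F_5 with f(x, y) ≡ 0 and those with g(x, y) ≡ 0 (mod 5); the common zeros in that column are the intersection.
  x = 0: f ≡ 0 at y ∈ {0, 2}; g ≡ 0 at y ∈ {4}; common: ∅.
  x = 1: f ≡ 0 at y ∈ {1, 4}; g ≡ 0 at y ∈ {0}; common: ∅.
  x = 2: f ≡ 0 at y ∈ {1, 2}; g ≡ 0 at y ∈ {1}; common: {1}.
  x = 3: f ≡ 0 at y ∈ {3}; g ≡ 0 at y ∈ {2}; common: ∅.
  x = 4: f ≡ 0 at y ∈ {0, 4}; g ≡ 0 at y ∈ {3}; common: ∅.
Collecting: common zeros = {(2, 1)}, so the count is 1.
Comparison with the Bézout bound: 1 ≤ 2 = deg(f)·deg(g), as expected for curves with no common component (the affine F_5-count falls short of the bound because intersections may lie at infinity, over extension fields, or carry multiplicity).


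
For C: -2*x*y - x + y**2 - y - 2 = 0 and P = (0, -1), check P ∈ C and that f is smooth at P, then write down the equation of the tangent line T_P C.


Tangent line at P: x - 3*y - 3 = 0.

Step 1: f(0, -1) = 0, so P lies on C.
Step 2: partial derivatives
  f_x(x, y) = -2*y - 1, f_y(x, y) = -2*x + 2*y - 1.
  f_x(P) = 1, f_y(P) = -3 (gradient nonzero, so P is smooth).
Step 3: tangent line at P: 1·(x − 0) + -3·(y − -1) = 0.
Expanding: x - 3*y - 3 = 0.


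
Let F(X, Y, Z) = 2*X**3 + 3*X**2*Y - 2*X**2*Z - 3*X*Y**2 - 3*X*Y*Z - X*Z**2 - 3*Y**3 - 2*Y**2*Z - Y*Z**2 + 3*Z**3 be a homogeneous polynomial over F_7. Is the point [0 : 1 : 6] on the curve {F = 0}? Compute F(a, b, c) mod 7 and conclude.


F(0,1,6) ≡ 2 (mod 7); P is NOT on the curve.

Evaluate F(0, 1, 6) term-by-term (mod 7).
  2*X**3 ↦ 2·0·1·1 = 0
  3*X**2*Y ↦ 3·0·1·1 = 0
  -2*X**2*Z ↦ -2·0·1·6 = 0
  -3*X*Y**2 ↦ -3·0·1·1 = 0
  -3*X*Y*Z ↦ -3·0·1·6 = 0
  -X*Z**2 ↦ -1·0·1·36 = 0
  -3*Y**3 ↦ -3·1·1·1 = -3
  -2*Y**2*Z ↦ -2·1·1·6 = -12
  -Y*Z**2 ↦ -1·1·1·36 = -36
  3*Z**3 ↦ 3·1·1·216 = 648
Sum: F(0, 1, 6) = (0) + (0) + (0) + (0) + (0) + (0) + (-3) + (-12) + (-36) + (648) = 597.
Reducing mod 7: 597 ≡ 2 (mod 7).
Since F(a, b, c) ≡ 2 ≠ 0 (mod 7), P does NOT lie on the curve.


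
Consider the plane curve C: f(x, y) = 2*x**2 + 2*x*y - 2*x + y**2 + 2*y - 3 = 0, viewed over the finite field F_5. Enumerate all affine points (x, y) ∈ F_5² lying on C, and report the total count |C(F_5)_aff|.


Affine F_5-points: {(0, 1), (0, 2), (4, 2), (4, 3)}; count = 4.

For each of the 25 pairs (x, y) ∈ F_5², evaluate f(x, y) mod 5. Record the zeros.
  x = 0: [0↦2, 1↦0, 2↦0, 3↦2, 4↦1]  zeros at y ∈ {1, 2}
  x = 1: [0↦2, 1↦2, 2↦4, 3↦3, 4↦4]  zeros at y ∈ ∅
  x = 2: [0↦1, 1↦3, 2↦2, 3↦3, 4↦1]  zeros at y ∈ ∅
  x = 3: [0↦4, 1↦3, 2↦4, 3↦2, 4↦2]  zeros at y ∈ ∅
  x = 4: [0↦1, 1↦2, 2↦0, 3↦0, 4↦2]  zeros at y ∈ {2, 3}
Collecting zeros: affine points = {(0, 1), (0, 2), (4, 2), (4, 3)}.
Total count |C(F_5)_aff| = 4.


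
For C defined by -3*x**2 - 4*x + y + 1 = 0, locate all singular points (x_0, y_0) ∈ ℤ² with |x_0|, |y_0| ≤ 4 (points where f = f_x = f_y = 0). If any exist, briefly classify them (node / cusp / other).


No singular points in the scanned grid; C is smooth there.

Compute partial derivatives:
  f_x = -6*x - 4.
  f_y = 1.
f_y = 1 is a nonzero constant, so f_y never vanishes: no point (x, y) can satisfy f = f_x = f_y = 0. In particular no (x, y) ∈ {−4, ..., 4}² is singular; the curve is smooth.


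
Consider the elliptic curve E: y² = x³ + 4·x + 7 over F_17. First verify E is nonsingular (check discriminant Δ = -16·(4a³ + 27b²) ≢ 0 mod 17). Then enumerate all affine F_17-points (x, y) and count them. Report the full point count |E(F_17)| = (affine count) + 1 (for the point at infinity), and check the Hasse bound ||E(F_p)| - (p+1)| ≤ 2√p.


Affine points = {(4, 6), (4, 11), (5, 4), (5, 13), (6, 3), (6, 14), (7, 2), (7, 15), (12, 7), (12, 10), (14, 6), (14, 11), (15, 5), (15, 12), (16, 6), (16, 11)}; affine count = 16; |E(F_17)| = 17.

Discriminant check: Δ ∝ 4a³ + 27b² = 4·4³ + 27·7² = 4·64 + 27·49 ≡ 15 (mod 17). Nonzero ⇒ E is nonsingular.
For each x ∈ F_17, compute rhs = x³ + 4·x + 7 mod 17, then count y ∈ F_17 with y² ≡ rhs.
  x = 0: rhs = 7, matching y values: none (0 points).
  x = 1: rhs = 12, matching y values: none (0 points).
  x = 2: rhs = 6, matching y values: none (0 points).
  x = 3: rhs = 12, matching y values: none (0 points).
  x = 4: rhs = 2, matching y values: 6, 11 (2 points).
  x = 5: rhs = 16, matching y values: 4, 13 (2 points).
  x = 6: rhs = 9, matching y values: 3, 14 (2 points).
  x = 7: rhs = 4, matching y values: 2, 15 (2 points).
  x = 8: rhs = 7, matching y values: none (0 points).
  x = 9: rhs = 7, matching y values: none (0 points).
  x = 10: rhs = 10, matching y values: none (0 points).
  x = 11: rhs = 5, matching y values: none (0 points).
  x = 12: rhs = 15, matching y values: 7, 10 (2 points).
  x = 13: rhs = 12, matching y values: none (0 points).
  x = 14: rhs = 2, matching y values: 6, 11 (2 points).
  x = 15: rhs = 8, matching y values: 5, 12 (2 points).
  x = 16: rhs = 2, matching y values: 6, 11 (2 points).
Total affine count: 16.
Full point count |E(F_17)| = 16 + 1 = 17.
Hasse bound: |17 − (17+1)| = |-1| = 1 ≤ 2√17 ≈ 8.2462 ✓.


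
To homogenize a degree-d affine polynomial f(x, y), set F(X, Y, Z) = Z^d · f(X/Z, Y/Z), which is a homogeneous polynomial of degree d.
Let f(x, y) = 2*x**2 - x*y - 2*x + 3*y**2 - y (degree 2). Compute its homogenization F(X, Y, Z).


F(X, Y, Z) = 2*X**2 - X*Y - 2*X*Z + 3*Y**2 - Y*Z

deg(f) = 2.
Substitute x = X/Z, y = Y/Z into f, then multiply by Z^2.
  monomial 2·x^2·y^0 ↦ 2·X^2·Y^0·Z^0.
  monomial -1·x^1·y^1 ↦ -1·X^1·Y^1·Z^0.
  monomial -2·x^1·y^0 ↦ -2·X^1·Y^0·Z^1.
  monomial 3·x^0·y^2 ↦ 3·X^0·Y^2·Z^0.
  monomial -1·x^0·y^1 ↦ -1·X^0·Y^1·Z^1.
Collecting: F(X, Y, Z) = 2*X**2 - X*Y - 2*X*Z + 3*Y**2 - Y*Z.


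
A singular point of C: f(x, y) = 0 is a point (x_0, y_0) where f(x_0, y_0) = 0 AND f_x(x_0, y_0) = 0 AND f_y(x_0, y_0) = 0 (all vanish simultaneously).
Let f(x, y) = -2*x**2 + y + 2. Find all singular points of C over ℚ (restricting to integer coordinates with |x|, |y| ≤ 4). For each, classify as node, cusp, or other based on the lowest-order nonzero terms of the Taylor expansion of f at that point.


No singular points in the scanned grid; C is smooth there.

Compute partial derivatives:
  f_x = -4*x.
  f_y = 1.
f_y = 1 is a nonzero constant, so f_y never vanishes: no point (x, y) can satisfy f = f_x = f_y = 0. In particular no (x, y) ∈ {−4, ..., 4}² is singular; the curve is smooth.


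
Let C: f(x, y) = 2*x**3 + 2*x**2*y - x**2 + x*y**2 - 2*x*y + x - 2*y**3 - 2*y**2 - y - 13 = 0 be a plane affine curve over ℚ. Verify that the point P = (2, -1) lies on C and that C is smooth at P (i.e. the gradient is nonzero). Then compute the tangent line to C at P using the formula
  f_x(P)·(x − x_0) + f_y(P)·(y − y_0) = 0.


Tangent line at P: 16*x - 3*y - 35 = 0.

Step 1: f(2, -1) = 0, so P lies on C.
Step 2: partial derivatives
  f_x(x, y) = 6*x**2 + 4*x*y - 2*x + y**2 - 2*y + 1, f_y(x, y) = 2*x**2 + 2*x*y - 2*x - 6*y**2 - 4*y - 1.
  f_x(P) = 16, f_y(P) = -3 (gradient nonzero, so P is smooth).
Step 3: tangent line at P: 16·(x − 2) + -3·(y − -1) = 0.
Expanding: 16*x - 3*y - 35 = 0.


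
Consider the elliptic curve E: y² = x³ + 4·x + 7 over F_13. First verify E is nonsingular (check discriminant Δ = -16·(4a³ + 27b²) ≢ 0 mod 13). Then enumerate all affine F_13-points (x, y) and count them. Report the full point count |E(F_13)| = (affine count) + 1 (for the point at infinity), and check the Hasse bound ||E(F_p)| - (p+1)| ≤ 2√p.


Affine points = {(1, 5), (1, 8), (2, 6), (2, 7), (4, 3), (4, 10), (5, 3), (5, 10), (6, 0), (7, 1), (7, 12), (11, 2), (11, 11)}; affine count = 13; |E(F_13)| = 14.

Discriminant check: Δ ∝ 4a³ + 27b² = 4·4³ + 27·7² = 4·64 + 27·49 ≡ 6 (mod 13). Nonzero ⇒ E is nonsingular.
For each x ∈ F_13, compute rhs = x³ + 4·x + 7 mod 13, then count y ∈ F_13 with y² ≡ rhs.
  x = 0: rhs = 7, matching y values: none (0 points).
  x = 1: rhs = 12, matching y values: 5, 8 (2 points).
  x = 2: rhs = 10, matching y values: 6, 7 (2 points).
  x = 3: rhs = 7, matching y values: none (0 points).
  x = 4: rhs = 9, matching y values: 3, 10 (2 points).
  x = 5: rhs = 9, matching y values: 3, 10 (2 points).
  x = 6: rhs = 0, matching y values: 0 (1 points).
  x = 7: rhs = 1, matching y values: 1, 12 (2 points).
  x = 8: rhs = 5, matching y values: none (0 points).
  x = 9: rhs = 5, matching y values: none (0 points).
  x = 10: rhs = 7, matching y values: none (0 points).
  x = 11: rhs = 4, matching y values: 2, 11 (2 points).
  x = 12: rhs = 2, matching y values: none (0 points).
Total affine count: 13.
Full point count |E(F_13)| = 13 + 1 = 14.
Hasse bound: |14 − (13+1)| = |0| = 0 ≤ 2√13 ≈ 7.2111 ✓.


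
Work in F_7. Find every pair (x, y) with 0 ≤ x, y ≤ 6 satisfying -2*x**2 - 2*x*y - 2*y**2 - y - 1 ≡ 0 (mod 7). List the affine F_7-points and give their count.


Affine F_7-points: {(0, 5), (2, 3), (2, 5), (3, 1), (3, 6), (5, 6)}; count = 6.

For each of the 49 pairs (x, y) ∈ F_7², evaluate f(x, y) mod 7. Record the zeros.
  x = 0: [0↦6, 1↦3, 2↦3, 3↦6, 4↦5, 5↦0, 6↦5]  zeros at y ∈ {5}
  x = 1: [0↦4, 1↦6, 2↦4, 3↦5, 4↦2, 5↦2, 6↦5]  zeros at y ∈ ∅
  x = 2: [0↦5, 1↦5, 2↦1, 3↦0, 4↦2, 5↦0, 6↦1]  zeros at y ∈ {3, 5}
  x = 3: [0↦2, 1↦0, 2↦1, 3↦5, 4↦5, 5↦1, 6↦0]  zeros at y ∈ {1, 6}
  x = 4: [0↦2, 1↦5, 2↦4, 3↦6, 4↦4, 5↦5, 6↦2]  zeros at y ∈ ∅
  x = 5: [0↦5, 1↦6, 2↦3, 3↦3, 4↦6, 5↦5, 6↦0]  zeros at y ∈ {6}
  x = 6: [0↦4, 1↦3, 2↦5, 3↦3, 4↦4, 5↦1, 6↦1]  zeros at y ∈ ∅
Collecting zeros: affine points = {(0, 5), (2, 3), (2, 5), (3, 1), (3, 6), (5, 6)}.
Total count |C(F_7)_aff| = 6.


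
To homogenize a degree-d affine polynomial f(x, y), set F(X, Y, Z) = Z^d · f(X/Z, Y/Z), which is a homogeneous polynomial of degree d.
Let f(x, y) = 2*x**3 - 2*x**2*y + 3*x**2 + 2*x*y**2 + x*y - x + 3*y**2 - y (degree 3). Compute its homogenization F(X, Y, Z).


F(X, Y, Z) = 2*X**3 - 2*X**2*Y + 3*X**2*Z + 2*X*Y**2 + X*Y*Z - X*Z**2 + 3*Y**2*Z - Y*Z**2

deg(f) = 3.
Substitute x = X/Z, y = Y/Z into f, then multiply by Z^3.
  monomial 2·x^3·y^0 ↦ 2·X^3·Y^0·Z^0.
  monomial -2·x^2·y^1 ↦ -2·X^2·Y^1·Z^0.
  monomial 3·x^2·y^0 ↦ 3·X^2·Y^0·Z^1.
  monomial 2·x^1·y^2 ↦ 2·X^1·Y^2·Z^0.
  monomial 1·x^1·y^1 ↦ 1·X^1·Y^1·Z^1.
  monomial -1·x^1·y^0 ↦ -1·X^1·Y^0·Z^2.
  monomial 3·x^0·y^2 ↦ 3·X^0·Y^2·Z^1.
  monomial -1·x^0·y^1 ↦ -1·X^0·Y^1·Z^2.
Collecting: F(X, Y, Z) = 2*X**3 - 2*X**2*Y + 3*X**2*Z + 2*X*Y**2 + X*Y*Z - X*Z**2 + 3*Y**2*Z - Y*Z**2.


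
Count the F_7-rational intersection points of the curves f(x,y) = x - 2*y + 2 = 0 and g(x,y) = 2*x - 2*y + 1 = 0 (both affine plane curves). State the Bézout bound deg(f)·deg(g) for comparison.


Common zeros: {(1, 5)}; count = 1; Bézout bound = 1.

deg(f) = 1, deg(g) = 1, so Bézout bound = 1.
Scan x ∈ F_7. For each x, list the y ∈ F_7 with f(x, y) ≡ 0 and those with g(x, y) ≡ 0 (mod 7); the common zeros in that column are the intersection.
  x = 0: f ≡ 0 at y ∈ {1}; g ≡ 0 at y ∈ {4}; common: ∅.
  x = 1: f ≡ 0 at y ∈ {5}; g ≡ 0 at y ∈ {5}; common: {5}.
  x = 2: f ≡ 0 at y ∈ {2}; g ≡ 0 at y ∈ {6}; common: ∅.
  x = 3: f ≡ 0 at y ∈ {6}; g ≡ 0 at y ∈ {0}; common: ∅.
  x = 4: f ≡ 0 at y ∈ {3}; g ≡ 0 at y ∈ {1}; common: ∅.
  x = 5: f ≡ 0 at y ∈ {0}; g ≡ 0 at y ∈ {2}; common: ∅.
  x = 6: f ≡ 0 at y ∈ {4}; g ≡ 0 at y ∈ {3}; common: ∅.
Collecting: common zeros = {(1, 5)}, so the count is 1.
Comparison with the Bézout bound: 1 ≤ 1 = deg(f)·deg(g), as expected for curves with no common component (the bound is attained).


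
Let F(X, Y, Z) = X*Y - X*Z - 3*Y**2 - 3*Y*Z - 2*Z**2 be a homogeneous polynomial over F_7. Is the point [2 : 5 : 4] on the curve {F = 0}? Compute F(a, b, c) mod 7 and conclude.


F(2,5,4) ≡ 3 (mod 7); P is NOT on the curve.

Evaluate F(2, 5, 4) term-by-term (mod 7).
  X*Y ↦ 1·2·5·1 = 10
  -X*Z ↦ -1·2·1·4 = -8
  -3*Y**2 ↦ -3·1·25·1 = -75
  -3*Y*Z ↦ -3·1·5·4 = -60
  -2*Z**2 ↦ -2·1·1·16 = -32
Sum: F(2, 5, 4) = (10) + (-8) + (-75) + (-60) + (-32) = -165.
Reducing mod 7: -165 ≡ 3 (mod 7).
Since F(a, b, c) ≡ 3 ≠ 0 (mod 7), P does NOT lie on the curve.


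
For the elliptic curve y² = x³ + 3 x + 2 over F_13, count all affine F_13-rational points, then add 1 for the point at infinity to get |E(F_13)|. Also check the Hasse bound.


Affine points = {(2, 4), (2, 9), (3, 5), (3, 8), (4, 0), (5, 5), (5, 8), (9, 2), (9, 11), (11, 1), (11, 12)}; affine count = 11; |E(F_13)| = 12.

Discriminant check: Δ ∝ 4a³ + 27b² = 4·3³ + 27·2² = 4·27 + 27·4 ≡ 8 (mod 13). Nonzero ⇒ E is nonsingular.
For each x ∈ F_13, compute rhs = x³ + 3·x + 2 mod 13, then count y ∈ F_13 with y² ≡ rhs.
  x = 0: rhs = 2, matching y values: none (0 points).
  x = 1: rhs = 6, matching y values: none (0 points).
  x = 2: rhs = 3, matching y values: 4, 9 (2 points).
  x = 3: rhs = 12, matching y values: 5, 8 (2 points).
  x = 4: rhs = 0, matching y values: 0 (1 points).
  x = 5: rhs = 12, matching y values: 5, 8 (2 points).
  x = 6: rhs = 2, matching y values: none (0 points).
  x = 7: rhs = 2, matching y values: none (0 points).
  x = 8: rhs = 5, matching y values: none (0 points).
  x = 9: rhs = 4, matching y values: 2, 11 (2 points).
  x = 10: rhs = 5, matching y values: none (0 points).
  x = 11: rhs = 1, matching y values: 1, 12 (2 points).
  x = 12: rhs = 11, matching y values: none (0 points).
Total affine count: 11.
Full point count |E(F_13)| = 11 + 1 = 12.
Hasse bound: |12 − (13+1)| = |-2| = 2 ≤ 2√13 ≈ 7.2111 ✓.


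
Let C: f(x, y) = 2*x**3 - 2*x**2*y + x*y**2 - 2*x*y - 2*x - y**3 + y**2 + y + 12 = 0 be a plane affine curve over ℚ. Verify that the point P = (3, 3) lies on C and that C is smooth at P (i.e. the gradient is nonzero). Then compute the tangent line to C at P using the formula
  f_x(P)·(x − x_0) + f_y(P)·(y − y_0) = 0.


Tangent line at P: 19*x - 26*y + 21 = 0.

Step 1: f(3, 3) = 0, so P lies on C.
Step 2: partial derivatives
  f_x(x, y) = 6*x**2 - 4*x*y + y**2 - 2*y - 2, f_y(x, y) = -2*x**2 + 2*x*y - 2*x - 3*y**2 + 2*y + 1.
  f_x(P) = 19, f_y(P) = -26 (gradient nonzero, so P is smooth).
Step 3: tangent line at P: 19·(x − 3) + -26·(y − 3) = 0.
Expanding: 19*x - 26*y + 21 = 0.
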